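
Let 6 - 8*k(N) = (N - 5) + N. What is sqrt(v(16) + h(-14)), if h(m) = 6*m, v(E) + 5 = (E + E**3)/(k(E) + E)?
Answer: 21*sqrt(5671)/107 ≈ 14.780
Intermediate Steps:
k(N) = 11/8 - N/4 (k(N) = 3/4 - ((N - 5) + N)/8 = 3/4 - ((-5 + N) + N)/8 = 3/4 - (-5 + 2*N)/8 = 3/4 + (5/8 - N/4) = 11/8 - N/4)
v(E) = -5 + (E + E**3)/(11/8 + 3*E/4) (v(E) = -5 + (E + E**3)/((11/8 - E/4) + E) = -5 + (E + E**3)/(11/8 + 3*E/4))
sqrt(v(16) + h(-14)) = sqrt((-55 - 22*16 + 8*16**3)/(11 + 6*16) + 6*(-14)) = sqrt((-55 - 352 + 8*4096)/(11 + 96) - 84) = sqrt((-55 - 352 + 32768)/107 - 84) = sqrt((1/107)*32361 - 84) = sqrt(32361/107 - 84) = sqrt(23373/107) = 21*sqrt(5671)/107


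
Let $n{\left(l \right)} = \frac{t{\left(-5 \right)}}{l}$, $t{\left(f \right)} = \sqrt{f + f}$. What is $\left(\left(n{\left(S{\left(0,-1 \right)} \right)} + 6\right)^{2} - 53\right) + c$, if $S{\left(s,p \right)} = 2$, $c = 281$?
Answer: $\frac{523}{2} + 6 i \sqrt{10} \approx 261.5 + 18.974 i$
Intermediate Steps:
$t{\left(f \right)} = \sqrt{2} \sqrt{f}$ ($t{\left(f \right)} = \sqrt{2 f} = \sqrt{2} \sqrt{f}$)
$n{\left(l \right)} = \frac{i \sqrt{10}}{l}$ ($n{\left(l \right)} = \frac{\sqrt{2} \sqrt{-5}}{l} = \frac{\sqrt{2} i \sqrt{5}}{l} = \frac{i \sqrt{10}}{l}$)
$\left(\left(n{\left(S{\left(0,-1 \right)} \right)} + 6\right)^{2} - 53\right) + c = \left(\left(\frac{i \sqrt{10}}{2} + 6\right)^{2} - 53\right) + 281 = \left(\left(6 + \frac{i \sqrt{10}}{2}\right)^{2} - 53\right) + 281 = \left(-53 + \left(6 + \frac{i \sqrt{10}}{2}\right)^{2}\right) + 281 = 228 + \left(6 + \frac{i \sqrt{10}}{2}\right)^{2}$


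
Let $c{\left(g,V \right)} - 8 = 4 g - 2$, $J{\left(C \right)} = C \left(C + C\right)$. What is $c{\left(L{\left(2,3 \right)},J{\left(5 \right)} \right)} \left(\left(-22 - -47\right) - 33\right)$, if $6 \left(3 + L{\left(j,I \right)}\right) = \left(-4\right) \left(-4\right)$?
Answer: $- \frac{112}{3} \approx -37.333$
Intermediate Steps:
$J{\left(C \right)} = 2 C^{2}$ ($J{\left(C \right)} = C 2 C = 2 C^{2}$)
$L{\left(j,I \right)} = - \frac{1}{3}$ ($L{\left(j,I \right)} = -3 + \frac{\left(-4\right) \left(-4\right)}{6} = -3 + \frac{1}{6} \cdot 16 = -3 + \frac{8}{3} = - \frac{1}{3}$)
$c{\left(g,V \right)} = 6 + 4 g$ ($c{\left(g,V \right)} = 8 + \left(4 g - 2\right) = 8 + \left(-2 + 4 g\right) = 6 + 4 g$)
$c{\left(L{\left(2,3 \right)},J{\left(5 \right)} \right)} \left(\left(-22 - -47\right) - 33\right) = \left(6 + 4 \left(- \frac{1}{3}\right)\right) \left(\left(-22 - -47\right) - 33\right) = \left(6 - \frac{4}{3}\right) \left(\left(-22 + 47\right) - 33\right) = \frac{14 \left(25 - 33\right)}{3} = \frac{14}{3} \left(-8\right) = - \frac{112}{3}$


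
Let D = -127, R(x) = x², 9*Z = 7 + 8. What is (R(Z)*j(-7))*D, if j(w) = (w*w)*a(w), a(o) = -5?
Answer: 777875/9 ≈ 86431.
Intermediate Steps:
Z = 5/3 (Z = (7 + 8)/9 = (⅑)*15 = 5/3 ≈ 1.6667)
j(w) = -5*w² (j(w) = (w*w)*(-5) = w²*(-5) = -5*w²)
(R(Z)*j(-7))*D = ((5/3)²*(-5*(-7)²))*(-127) = (25*(-5*49)/9)*(-127) = ((25/9)*(-245))*(-127) = -6125/9*(-127) = 777875/9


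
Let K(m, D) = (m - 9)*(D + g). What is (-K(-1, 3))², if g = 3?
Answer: 3600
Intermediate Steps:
K(m, D) = (-9 + m)*(3 + D) (K(m, D) = (m - 9)*(D + 3) = (-9 + m)*(3 + D))
(-K(-1, 3))² = (-(-27 - 9*3 + 3*(-1) + 3*(-1)))² = (-(-27 - 27 - 3 - 3))² = (-1*(-60))² = 60² = 3600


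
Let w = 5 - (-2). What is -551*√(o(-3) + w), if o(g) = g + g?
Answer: -551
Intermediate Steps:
o(g) = 2*g
w = 7 (w = 5 - 1*(-2) = 5 + 2 = 7)
-551*√(o(-3) + w) = -551*√(2*(-3) + 7) = -551*√(-6 + 7) = -551*√1 = -551*1 = -551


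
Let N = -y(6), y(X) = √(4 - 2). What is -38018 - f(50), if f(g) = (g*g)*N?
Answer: -38018 + 2500*√2 ≈ -34482.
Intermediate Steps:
y(X) = √2
N = -√2 ≈ -1.4142
f(g) = -√2*g² (f(g) = (g*g)*(-√2) = g²*(-√2) = -√2*g²)
-38018 - f(50) = -38018 - (-1)*√2*50² = -38018 - (-1)*√2*2500 = -38018 - (-2500)*√2 = -38018 + 2500*√2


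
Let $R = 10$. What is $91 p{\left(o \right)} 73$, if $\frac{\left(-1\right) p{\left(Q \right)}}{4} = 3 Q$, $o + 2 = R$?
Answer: $-637728$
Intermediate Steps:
$o = 8$ ($o = -2 + 10 = 8$)
$p{\left(Q \right)} = - 12 Q$ ($p{\left(Q \right)} = - 4 \cdot 3 Q = - 12 Q$)
$91 p{\left(o \right)} 73 = 91 \left(\left(-12\right) 8\right) 73 = 91 \left(-96\right) 73 = \left(-8736\right) 73 = -637728$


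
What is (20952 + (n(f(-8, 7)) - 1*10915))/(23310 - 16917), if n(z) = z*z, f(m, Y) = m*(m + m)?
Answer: 8807/2131 ≈ 4.1328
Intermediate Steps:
f(m, Y) = 2*m**2 (f(m, Y) = m*(2*m) = 2*m**2)
n(z) = z**2
(20952 + (n(f(-8, 7)) - 1*10915))/(23310 - 16917) = (20952 + ((2*(-8)**2)**2 - 1*10915))/(23310 - 16917) = (20952 + ((2*64)**2 - 10915))/6393 = (20952 + (128**2 - 10915))*(1/6393) = (20952 + (16384 - 10915))*(1/6393) = (20952 + 5469)*(1/6393) = 26421*(1/6393) = 8807/2131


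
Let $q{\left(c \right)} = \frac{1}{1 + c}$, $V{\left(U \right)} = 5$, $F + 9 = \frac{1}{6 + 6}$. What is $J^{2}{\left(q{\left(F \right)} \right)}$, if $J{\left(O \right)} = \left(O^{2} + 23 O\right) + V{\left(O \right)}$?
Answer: $\frac{362864401}{81450625} \approx 4.455$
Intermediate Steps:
$F = - \frac{107}{12}$ ($F = -9 + \frac{1}{6 + 6} = -9 + \frac{1}{12} = - \frac{107}{12} \approx -8.9167$)
$J{\left(O \right)} = 5 + O^{2} + 23 O$ ($J{\left(O \right)} = \left(O^{2} + 23 O\right) + 5 = 5 + O^{2} + 23 O$)
$J^{2}{\left(q{\left(F \right)} \right)} = \left(5 + \left(\frac{1}{1 - \frac{107}{12}}\right)^{2} + \frac{23}{1 - \frac{107}{12}}\right)^{2} = \left(5 + \left(\frac{1}{- \frac{95}{12}}\right)^{2} + \frac{23}{- \frac{95}{12}}\right)^{2} = \left(5 + \left(- \frac{12}{95}\right)^{2} + 23 \left(- \frac{12}{95}\right)\right)^{2} = \left(5 + \frac{144}{9025} - \frac{276}{95}\right)^{2} = \left(\frac{19049}{9025}\right)^{2} = \frac{362864401}{81450625}$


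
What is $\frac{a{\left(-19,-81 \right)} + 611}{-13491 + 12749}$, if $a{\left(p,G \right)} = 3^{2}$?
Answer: $- \frac{310}{371} \approx -0.83558$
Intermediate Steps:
$a{\left(p,G \right)} = 9$
$\frac{a{\left(-19,-81 \right)} + 611}{-13491 + 12749} = \frac{9 + 611}{-13491 + 12749} = \frac{620}{-742} = 620 \left(- \frac{1}{742}\right) = - \frac{310}{371}$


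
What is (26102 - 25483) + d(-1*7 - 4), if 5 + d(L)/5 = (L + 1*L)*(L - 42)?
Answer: 6424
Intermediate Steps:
d(L) = -25 + 10*L*(-42 + L) (d(L) = -25 + 5*((L + 1*L)*(L - 42)) = -25 + 5*((L + L)*(-42 + L)) = -25 + 5*((2*L)*(-42 + L)) = -25 + 5*(2*L*(-42 + L)) = -25 + 10*L*(-42 + L))
(26102 - 25483) + d(-1*7 - 4) = (26102 - 25483) + (-25 - 420*(-1*7 - 4) + 10*(-1*7 - 4)²) = 619 + (-25 - 420*(-7 - 4) + 10*(-7 - 4)²) = 619 + (-25 - 420*(-11) + 10*(-11)²) = 619 + (-25 + 4620 + 10*121) = 619 + (-25 + 4620 + 1210) = 619 + 5805 = 6424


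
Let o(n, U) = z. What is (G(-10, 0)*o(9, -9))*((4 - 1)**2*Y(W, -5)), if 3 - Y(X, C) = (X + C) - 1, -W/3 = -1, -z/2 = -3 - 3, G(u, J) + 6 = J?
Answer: -3888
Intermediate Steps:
G(u, J) = -6 + J
z = 12 (z = -2*(-3 - 3) = -2*(-6) = 12)
o(n, U) = 12
W = 3 (W = -3*(-1) = 3)
Y(X, C) = 4 - C - X (Y(X, C) = 3 - ((X + C) - 1) = 3 - ((C + X) - 1) = 3 - (-1 + C + X) = 3 + (1 - C - X) = 4 - C - X)
(G(-10, 0)*o(9, -9))*((4 - 1)**2*Y(W, -5)) = ((-6 + 0)*12)*((4 - 1)**2*(4 - 1*(-5) - 1*3)) = (-6*12)*(3**2*(4 + 5 - 3)) = -648*6 = -72*54 = -3888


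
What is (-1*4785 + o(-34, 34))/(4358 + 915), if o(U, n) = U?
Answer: -4819/5273 ≈ -0.91390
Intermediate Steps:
(-1*4785 + o(-34, 34))/(4358 + 915) = (-1*4785 - 34)/(4358 + 915) = (-4785 - 34)/5273 = -4819*1/5273 = -4819/5273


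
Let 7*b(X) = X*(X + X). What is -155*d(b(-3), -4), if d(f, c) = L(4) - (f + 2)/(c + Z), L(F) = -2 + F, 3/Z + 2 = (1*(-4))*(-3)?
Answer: -129890/259 ≈ -501.51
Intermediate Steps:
Z = 3/10 (Z = 3/(-2 + (1*(-4))*(-3)) = 3/(-2 - 4*(-3)) = 3/(-2 + 12) = 3/10 ≈ 0.30000)
b(X) = 2*X**2/7 (b(X) = (X*(X + X))/7 = (X*(2*X))/7 = (2*X**2)/7 = 2*X**2/7)
d(f, c) = 2 - (2 + f)/(3/10 + c) (d(f, c) = (-2 + 4) - (f + 2)/(c + 3/10) = 2 - (2 + f)/(3/10 + c))
-155*d(b(-3), -4) = -310*(-7 - 10*(-3)**2/7 + 10*(-4))/(3 + 10*(-4)) = -310*(-7 - 10*9/7 - 40)/(3 - 40) = -310*(-7 - 5*18/7 - 40)/(-37) = -310*(-1)*(-7 - 90/7 - 40)/37 = -310*(-1)*(-419)/(37*7) = -155*838/259 = -129890/259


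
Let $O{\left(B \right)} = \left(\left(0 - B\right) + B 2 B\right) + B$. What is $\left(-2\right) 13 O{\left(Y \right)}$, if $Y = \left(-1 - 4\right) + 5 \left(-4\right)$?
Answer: $-32500$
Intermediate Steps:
$Y = -25$ ($Y = \left(-1 - 4\right) - 20 = -5 - 20 = -25$)
$O{\left(B \right)} = 2 B^{2}$ ($O{\left(B \right)} = \left(- B + 2 B B\right) + B = \left(- B + 2 B^{2}\right) + B = 2 B^{2}$)
$\left(-2\right) 13 O{\left(Y \right)} = \left(-2\right) 13 \cdot 2 \left(-25\right)^{2} = - 26 \cdot 2 \cdot 625 = \left(-26\right) 1250 = -32500$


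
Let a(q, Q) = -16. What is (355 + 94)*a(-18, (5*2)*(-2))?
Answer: -7184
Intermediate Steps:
(355 + 94)*a(-18, (5*2)*(-2)) = (355 + 94)*(-16) = 449*(-16) = -7184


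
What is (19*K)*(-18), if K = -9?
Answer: 3078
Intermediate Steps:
(19*K)*(-18) = (19*(-9))*(-18) = -171*(-18) = 3078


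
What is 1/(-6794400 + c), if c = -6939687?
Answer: -1/13734087 ≈ -7.2812e-8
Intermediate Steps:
1/(-6794400 + c) = 1/(-6794400 - 6939687) = 1/(-13734087) = -1/13734087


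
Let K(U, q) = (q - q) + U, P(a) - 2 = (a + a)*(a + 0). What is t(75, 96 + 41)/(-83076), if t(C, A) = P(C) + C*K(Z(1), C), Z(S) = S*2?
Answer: -5701/41538 ≈ -0.13725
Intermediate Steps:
Z(S) = 2*S
P(a) = 2 + 2*a² (P(a) = 2 + (a + a)*(a + 0) = 2 + (2*a)*a = 2 + 2*a²)
K(U, q) = U (K(U, q) = 0 + U = U)
t(C, A) = 2 + 2*C + 2*C² (t(C, A) = (2 + 2*C²) + C*(2*1) = (2 + 2*C²) + C*2 = (2 + 2*C²) + 2*C = 2 + 2*C + 2*C²)
t(75, 96 + 41)/(-83076) = (2 + 2*75 + 2*75²)/(-83076) = (2 + 150 + 2*5625)*(-1/83076) = (2 + 150 + 11250)*(-1/83076) = 11402*(-1/83076) = -5701/41538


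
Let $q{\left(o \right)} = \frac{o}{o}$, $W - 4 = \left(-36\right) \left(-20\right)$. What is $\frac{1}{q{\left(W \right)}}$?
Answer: $1$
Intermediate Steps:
$W = 724$ ($W = 4 - -720 = 4 + 720 = 724$)
$q{\left(o \right)} = 1$
$\frac{1}{q{\left(W \right)}} = 1^{-1} = 1$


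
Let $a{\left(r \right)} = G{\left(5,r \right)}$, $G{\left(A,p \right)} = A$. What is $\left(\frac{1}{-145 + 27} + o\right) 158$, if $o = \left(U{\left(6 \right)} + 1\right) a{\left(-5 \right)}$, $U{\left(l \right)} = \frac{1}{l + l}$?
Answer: $\frac{302491}{354} \approx 854.49$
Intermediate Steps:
$U{\left(l \right)} = \frac{1}{2 l}$
$a{\left(r \right)} = 5$
$o = \frac{65}{12}$ ($o = \left(\frac{1}{2 \cdot 6} + 1\right) 5 = \left(\frac{1}{2} \cdot \frac{1}{6} + 1\right) 5 = \left(\frac{1}{12} + 1\right) 5 = \frac{13}{12} \cdot 5 = \frac{65}{12} \approx 5.4167$)
$\left(\frac{1}{-145 + 27} + o\right) 158 = \left(\frac{1}{-145 + 27} + \frac{65}{12}\right) 158 = \left(\frac{1}{-118} + \frac{65}{12}\right) 158 = \left(- \frac{1}{118} + \frac{65}{12}\right) 158 = \frac{3829}{708} \cdot 158 = \frac{302491}{354}$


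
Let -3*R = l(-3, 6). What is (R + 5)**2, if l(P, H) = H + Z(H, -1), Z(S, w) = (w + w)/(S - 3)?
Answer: 841/81 ≈ 10.383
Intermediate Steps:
Z(S, w) = 2*w/(-3 + S) (Z(S, w) = (2*w)/(-3 + S) = 2*w/(-3 + S))
l(P, H) = H - 2/(-3 + H) (l(P, H) = H + 2*(-1)/(-3 + H) = H - 2/(-3 + H))
R = -16/9 (R = -(-2 + 6*(-3 + 6))/(3*(-3 + 6)) = -(-2 + 6*3)/(3*3) = -(-2 + 18)/9 = -16/9 ≈ -1.7778)
(R + 5)**2 = (-16/9 + 5)**2 = (29/9)**2 = 841/81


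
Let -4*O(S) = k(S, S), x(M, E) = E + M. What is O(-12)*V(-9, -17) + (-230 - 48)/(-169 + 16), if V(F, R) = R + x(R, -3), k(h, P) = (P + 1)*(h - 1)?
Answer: 810635/612 ≈ 1324.6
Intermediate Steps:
k(h, P) = (1 + P)*(-1 + h)
V(F, R) = -3 + 2*R (V(F, R) = R + (-3 + R) = -3 + 2*R)
O(S) = ¼ - S²/4 (O(S) = -(-1 + S - S + S*S)/4 = -(-1 + S - S + S²)/4 = -(-1 + S²)/4 = ¼ - S²/4)
O(-12)*V(-9, -17) + (-230 - 48)/(-169 + 16) = (¼ - ¼*(-12)²)*(-3 + 2*(-17)) + (-230 - 48)/(-169 + 16) = (¼ - ¼*144)*(-3 - 34) - 278/(-153) = (¼ - 36)*(-37) - 278*(-1/153) = -143/4*(-37) + 278/153 = 5291/4 + 278/153 = 810635/612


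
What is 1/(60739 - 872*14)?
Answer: 1/48531 ≈ 2.0605e-5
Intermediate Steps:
1/(60739 - 872*14) = 1/(60739 - 12208) = 1/48531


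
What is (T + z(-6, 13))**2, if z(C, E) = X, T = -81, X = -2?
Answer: 6889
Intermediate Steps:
z(C, E) = -2
(T + z(-6, 13))**2 = (-81 - 2)**2 = (-83)**2 = 6889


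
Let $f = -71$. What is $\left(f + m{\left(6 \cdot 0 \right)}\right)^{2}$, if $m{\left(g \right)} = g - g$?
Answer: $5041$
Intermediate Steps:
$m{\left(g \right)} = 0$
$\left(f + m{\left(6 \cdot 0 \right)}\right)^{2} = \left(-71 + 0\right)^{2} = \left(-71\right)^{2} = 5041$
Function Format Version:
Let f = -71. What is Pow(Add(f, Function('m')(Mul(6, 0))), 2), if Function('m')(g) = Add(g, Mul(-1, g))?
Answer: 5041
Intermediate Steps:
Function('m')(g) = 0
Pow(Add(f, Function('m')(Mul(6, 0))), 2) = Pow(Add(-71, 0), 2) = Pow(-71, 2) = 5041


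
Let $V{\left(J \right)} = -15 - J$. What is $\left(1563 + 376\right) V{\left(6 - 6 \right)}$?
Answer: $-29085$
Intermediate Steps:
$\left(1563 + 376\right) V{\left(6 - 6 \right)} = \left(1563 + 376\right) \left(-15 - \left(6 - 6\right)\right) = 1939 \left(-15 - \left(6 - 6\right)\right) = 1939 \left(-15 - 0\right) = 1939 \left(-15 + 0\right) = 1939 \left(-15\right) = -29085$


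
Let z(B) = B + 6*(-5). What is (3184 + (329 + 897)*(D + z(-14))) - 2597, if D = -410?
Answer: -556017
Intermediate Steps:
z(B) = -30 + B (z(B) = B - 30 = -30 + B)
(3184 + (329 + 897)*(D + z(-14))) - 2597 = (3184 + (329 + 897)*(-410 + (-30 - 14))) - 2597 = (3184 + 1226*(-410 - 44)) - 2597 = (3184 + 1226*(-454)) - 2597 = (3184 - 556604) - 2597 = -553420 - 2597 = -556017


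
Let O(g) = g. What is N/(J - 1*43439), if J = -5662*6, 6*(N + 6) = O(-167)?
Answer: 203/464466 ≈ 0.00043706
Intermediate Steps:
N = -203/6 (N = -6 + (⅙)*(-167) = -6 - 167/6 = -203/6 ≈ -33.833)
J = -33972
N/(J - 1*43439) = -203/(6*(-33972 - 1*43439)) = -203/(6*(-33972 - 43439)) = -203/6/(-77411) = -203/6*(-1/77411) = 203/464466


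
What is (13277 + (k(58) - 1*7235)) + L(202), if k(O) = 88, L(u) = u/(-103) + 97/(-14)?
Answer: 8826641/1442 ≈ 6121.1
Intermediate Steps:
L(u) = -97/14 - u/103 (L(u) = u*(-1/103) + 97*(-1/14) = -u/103 - 97/14 = -97/14 - u/103)
(13277 + (k(58) - 1*7235)) + L(202) = (13277 + (88 - 1*7235)) + (-97/14 - 1/103*202) = (13277 + (88 - 7235)) + (-97/14 - 202/103) = (13277 - 7147) - 12819/1442 = 6130 - 12819/1442 = 8826641/1442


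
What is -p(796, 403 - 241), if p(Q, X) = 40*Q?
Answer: -31840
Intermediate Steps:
-p(796, 403 - 241) = -40*796 = -1*31840 = -31840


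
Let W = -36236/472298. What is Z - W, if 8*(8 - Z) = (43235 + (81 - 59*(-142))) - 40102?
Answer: -340272591/236149 ≈ -1440.9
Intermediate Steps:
W = -18118/236149 (W = -36236*1/472298 = -18118/236149 ≈ -0.076723)
Z = -1441 (Z = 8 - ((43235 + (81 - 59*(-142))) - 40102)/8 = 8 - ((43235 + (81 + 8378)) - 40102)/8 = 8 - ((43235 + 8459) - 40102)/8 = 8 - (51694 - 40102)/8 = 8 - ⅛*11592 = 8 - 1449 = -1441)
Z - W = -1441 - 1*(-18118/236149) = -1441 + 18118/236149 = -340272591/236149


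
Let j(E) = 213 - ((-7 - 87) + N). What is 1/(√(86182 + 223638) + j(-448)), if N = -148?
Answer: -13/2937 + 2*√77455/102795 ≈ 0.00098852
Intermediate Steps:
j(E) = 455 (j(E) = 213 - ((-7 - 87) - 148) = 213 - (-94 - 148) = 213 - 1*(-242) = 213 + 242 = 455)
1/(√(86182 + 223638) + j(-448)) = 1/(√(86182 + 223638) + 455) = 1/(√309820 + 455) = 1/(2*√77455 + 455) = 1/(455 + 2*√77455)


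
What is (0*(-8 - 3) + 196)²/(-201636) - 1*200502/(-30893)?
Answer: 9810408946/1557285237 ≈ 6.2997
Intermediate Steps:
(0*(-8 - 3) + 196)²/(-201636) - 1*200502/(-30893) = (0*(-11) + 196)²*(-1/201636) - 200502*(-1/30893) = (0 + 196)²*(-1/201636) + 200502/30893 = 196²*(-1/201636) + 200502/30893 = 38416*(-1/201636) + 200502/30893 = -9604/50409 + 200502/30893 = 9810408946/1557285237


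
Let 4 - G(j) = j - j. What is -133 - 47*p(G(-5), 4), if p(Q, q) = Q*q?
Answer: -885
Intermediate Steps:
G(j) = 4 (G(j) = 4 - (j - j) = 4 - 1*0 = 4 + 0 = 4)
-133 - 47*p(G(-5), 4) = -133 - 188*4 = -133 - 47*16 = -133 - 752 = -885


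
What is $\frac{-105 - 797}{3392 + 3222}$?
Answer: $- \frac{451}{3307} \approx -0.13638$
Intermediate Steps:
$\frac{-105 - 797}{3392 + 3222} = - \frac{902}{6614} = \left(-902\right) \frac{1}{6614} = - \frac{451}{3307}$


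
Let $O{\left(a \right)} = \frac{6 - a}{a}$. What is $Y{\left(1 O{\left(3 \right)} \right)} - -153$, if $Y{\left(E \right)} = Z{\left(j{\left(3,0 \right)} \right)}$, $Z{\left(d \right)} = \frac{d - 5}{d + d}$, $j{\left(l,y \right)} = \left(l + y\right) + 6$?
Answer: $\frac{1379}{9} \approx 153.22$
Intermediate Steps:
$O{\left(a \right)} = \frac{6 - a}{a}$
$j{\left(l,y \right)} = 6 + l + y$
$Z{\left(d \right)} = \frac{-5 + d}{2 d}$
$Y{\left(E \right)} = \frac{2}{9}$ ($Y{\left(E \right)} = \frac{-5 + \left(6 + 3 + 0\right)}{2 \left(6 + 3 + 0\right)} = \frac{-5 + 9}{2 \cdot 9} = \frac{1}{2} \cdot \frac{1}{9} \cdot 4 = \frac{2}{9}$)
$Y{\left(1 O{\left(3 \right)} \right)} - -153 = \frac{2}{9} - -153 = \frac{2}{9} + 153 = \frac{1379}{9}$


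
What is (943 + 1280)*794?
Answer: 1765062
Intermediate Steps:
(943 + 1280)*794 = 2223*794 = 1765062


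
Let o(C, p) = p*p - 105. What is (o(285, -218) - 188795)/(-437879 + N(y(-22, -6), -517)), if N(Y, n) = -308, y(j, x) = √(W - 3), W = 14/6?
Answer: 141376/438187 ≈ 0.32264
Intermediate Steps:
W = 7/3 (W = 14*(⅙) = 7/3 ≈ 2.3333)
o(C, p) = -105 + p² (o(C, p) = p² - 105 = -105 + p²)
y(j, x) = I*√6/3 (y(j, x) = √(7/3 - 3) = √(-⅔) = I*√6/3)
(o(285, -218) - 188795)/(-437879 + N(y(-22, -6), -517)) = ((-105 + (-218)²) - 188795)/(-437879 - 308) = ((-105 + 47524) - 188795)/(-438187) = (47419 - 188795)*(-1/438187) = -141376*(-1/438187) = 141376/438187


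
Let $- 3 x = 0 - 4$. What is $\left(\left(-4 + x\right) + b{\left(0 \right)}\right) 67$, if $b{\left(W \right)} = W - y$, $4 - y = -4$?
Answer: $- \frac{2144}{3} \approx -714.67$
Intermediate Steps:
$y = 8$ ($y = 4 - -4 = 4 + 4 = 8$)
$b{\left(W \right)} = -8 + W$ ($b{\left(W \right)} = W - 8 = -8 + W$)
$x = \frac{4}{3}$ ($x = - \frac{0 - 4}{3} = \left(- \frac{1}{3}\right) \left(-4\right) = \frac{4}{3} \approx 1.3333$)
$\left(\left(-4 + x\right) + b{\left(0 \right)}\right) 67 = \left(\left(-4 + \frac{4}{3}\right) + \left(-8 + 0\right)\right) 67 = \left(- \frac{8}{3} - 8\right) 67 = \left(- \frac{32}{3}\right) 67 = - \frac{2144}{3}$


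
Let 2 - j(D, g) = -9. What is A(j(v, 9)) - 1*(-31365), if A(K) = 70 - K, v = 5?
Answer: 31424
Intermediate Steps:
j(D, g) = 11 (j(D, g) = 2 - 1*(-9) = 2 + 9 = 11)
A(j(v, 9)) - 1*(-31365) = (70 - 1*11) - 1*(-31365) = (70 - 11) + 31365 = 59 + 31365 = 31424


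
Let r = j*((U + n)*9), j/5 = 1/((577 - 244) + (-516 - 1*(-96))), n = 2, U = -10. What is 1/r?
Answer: 29/120 ≈ 0.24167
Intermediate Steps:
j = -5/87 (j = 5/((577 - 244) + (-516 - 1*(-96))) = 5/(333 + (-516 + 96)) = 5/(333 - 420) = 5/(-87) = 5*(-1/87) = -5/87 ≈ -0.057471)
r = 120/29 (r = -5*(-10 + 2)*9/87 = -(-40)*9/87 = -5/87*(-72) = 120/29 ≈ 4.1379)
1/r = 1/(120/29) = 29/120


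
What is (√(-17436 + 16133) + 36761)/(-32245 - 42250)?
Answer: -36761/74495 - I*√1303/74495 ≈ -0.49347 - 0.00048456*I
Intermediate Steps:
(√(-17436 + 16133) + 36761)/(-32245 - 42250) = (√(-1303) + 36761)/(-74495) = (I*√1303 + 36761)*(-1/74495) = (36761 + I*√1303)*(-1/74495) = -36761/74495 - I*√1303/74495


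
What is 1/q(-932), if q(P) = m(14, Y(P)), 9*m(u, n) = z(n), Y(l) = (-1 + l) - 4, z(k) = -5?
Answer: -9/5 ≈ -1.8000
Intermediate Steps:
Y(l) = -5 + l
m(u, n) = -5/9 (m(u, n) = (⅑)*(-5) = -5/9)
q(P) = -5/9
1/q(-932) = 1/(-5/9) = -9/5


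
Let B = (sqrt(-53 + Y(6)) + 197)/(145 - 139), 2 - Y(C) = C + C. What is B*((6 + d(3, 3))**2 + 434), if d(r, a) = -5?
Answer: 28565/2 + 435*I*sqrt(7)/2 ≈ 14283.0 + 575.45*I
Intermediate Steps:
Y(C) = 2 - 2*C (Y(C) = 2 - (C + C) = 2 - 2*C)
B = 197/6 + I*sqrt(7)/2 (B = (sqrt(-53 + (2 - 2*6)) + 197)/(145 - 139) = (sqrt(-53 + (2 - 12)) + 197)/6 = (sqrt(-53 - 10) + 197)*(1/6) = (sqrt(-63) + 197)*(1/6) = (3*I*sqrt(7) + 197)*(1/6) = (197 + 3*I*sqrt(7))*(1/6) = 197/6 + I*sqrt(7)/2 ≈ 32.833 + 1.3229*I)
B*((6 + d(3, 3))**2 + 434) = (197/6 + I*sqrt(7)/2)*((6 - 5)**2 + 434) = (197/6 + I*sqrt(7)/2)*(1**2 + 434) = (197/6 + I*sqrt(7)/2)*(1 + 434) = (197/6 + I*sqrt(7)/2)*435 = 28565/2 + 435*I*sqrt(7)/2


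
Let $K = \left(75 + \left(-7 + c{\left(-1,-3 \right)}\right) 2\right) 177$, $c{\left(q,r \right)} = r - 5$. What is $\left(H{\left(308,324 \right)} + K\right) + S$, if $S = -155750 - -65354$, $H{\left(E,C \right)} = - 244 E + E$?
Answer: $-157275$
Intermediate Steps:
$c{\left(q,r \right)} = -5 + r$ ($c{\left(q,r \right)} = r - 5 = -5 + r$)
$H{\left(E,C \right)} = - 243 E$
$S = -90396$ ($S = -155750 + 65354 = -90396$)
$K = 7965$ ($K = \left(75 + \left(-7 - 8\right) 2\right) 177 = \left(75 - 30\right) 177 = 45 \cdot 177 = 7965$)
$\left(H{\left(308,324 \right)} + K\right) + S = \left(\left(-243\right) 308 + 7965\right) - 90396 = \left(-74844 + 7965\right) - 90396 = -66879 - 90396 = -157275$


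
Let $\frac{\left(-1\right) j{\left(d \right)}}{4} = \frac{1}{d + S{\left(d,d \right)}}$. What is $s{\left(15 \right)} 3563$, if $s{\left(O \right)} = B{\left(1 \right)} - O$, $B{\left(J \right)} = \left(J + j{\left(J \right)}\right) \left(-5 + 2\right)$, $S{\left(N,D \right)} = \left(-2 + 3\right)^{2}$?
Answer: $-42756$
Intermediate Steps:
$S{\left(N,D \right)} = 1$ ($S{\left(N,D \right)} = 1^{2} = 1$)
$j{\left(d \right)} = - \frac{4}{1 + d}$ ($j{\left(d \right)} = - \frac{4}{d + 1} = - \frac{4}{1 + d}$)
$B{\left(J \right)} = - 3 J + \frac{12}{1 + J}$ ($B{\left(J \right)} = \left(J - \frac{4}{1 + J}\right) \left(-5 + 2\right) = \left(J - \frac{4}{1 + J}\right) \left(-3\right) = - 3 J + \frac{12}{1 + J}$)
$s{\left(O \right)} = 3 - O$ ($s{\left(O \right)} = \frac{3 \left(4 - 1 \left(1 + 1\right)\right)}{1 + 1} - O = \frac{3 \left(4 - 1 \cdot 2\right)}{2} - O = 3 \cdot \frac{1}{2} \left(4 - 2\right) - O = 3 \cdot \frac{1}{2} \cdot 2 - O = 3 - O$)
$s{\left(15 \right)} 3563 = \left(3 - 15\right) 3563 = \left(-12\right) 3563 = -42756$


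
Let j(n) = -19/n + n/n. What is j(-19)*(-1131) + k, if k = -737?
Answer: -2999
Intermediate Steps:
j(n) = 1 - 19/n (j(n) = -19/n + 1 = 1 - 19/n)
j(-19)*(-1131) + k = ((-19 - 19)/(-19))*(-1131) - 737 = -1/19*(-38)*(-1131) - 737 = 2*(-1131) - 737 = -2262 - 737 = -2999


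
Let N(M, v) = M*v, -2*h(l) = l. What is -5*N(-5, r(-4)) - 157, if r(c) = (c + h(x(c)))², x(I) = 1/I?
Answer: 13977/64 ≈ 218.39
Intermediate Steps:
x(I) = 1/I
h(l) = -l/2
r(c) = (c - 1/(2*c))²
-5*N(-5, r(-4)) - 157 = -(-25)*(-4 - ½/(-4))² - 157 = -(-25)*(-4 - ½*(-¼))² - 157 = -(-25)*(-4 + ⅛)² - 157 = -(-25)*(-31/8)² - 157 = -(-25)*961/64 - 157 = -5*(-4805/64) - 157 = 24025/64 - 157 = 13977/64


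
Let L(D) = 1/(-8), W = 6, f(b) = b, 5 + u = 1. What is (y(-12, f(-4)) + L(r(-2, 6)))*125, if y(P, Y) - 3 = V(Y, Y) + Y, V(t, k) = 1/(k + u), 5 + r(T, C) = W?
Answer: -625/4 ≈ -156.25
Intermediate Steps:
u = -4 (u = -5 + 1 = -4)
r(T, C) = 1 (r(T, C) = -5 + 6 = 1)
V(t, k) = 1/(-4 + k) (V(t, k) = 1/(k - 4) = 1/(-4 + k))
L(D) = -1/8
y(P, Y) = 3 + Y + 1/(-4 + Y) (y(P, Y) = 3 + (1/(-4 + Y) + Y) = 3 + (Y + 1/(-4 + Y)) = 3 + Y + 1/(-4 + Y))
(y(-12, f(-4)) + L(r(-2, 6)))*125 = ((-11 + (-4)**2 - 1*(-4))/(-4 - 4) - 1/8)*125 = ((-11 + 16 + 4)/(-8) - 1/8)*125 = (-1/8*9 - 1/8)*125 = (-9/8 - 1/8)*125 = -5/4*125 = -625/4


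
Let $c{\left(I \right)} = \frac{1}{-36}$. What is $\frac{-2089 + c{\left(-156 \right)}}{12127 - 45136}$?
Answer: $\frac{75205}{1188324} \approx 0.063287$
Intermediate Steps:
$c{\left(I \right)} = - \frac{1}{36}$
$\frac{-2089 + c{\left(-156 \right)}}{12127 - 45136} = \frac{-2089 - \frac{1}{36}}{12127 - 45136} = - \frac{75205}{36 \left(-33009\right)} = \left(- \frac{75205}{36}\right) \left(- \frac{1}{33009}\right) = \frac{75205}{1188324}$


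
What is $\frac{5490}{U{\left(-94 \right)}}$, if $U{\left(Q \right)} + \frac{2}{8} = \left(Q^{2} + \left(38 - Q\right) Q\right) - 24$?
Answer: $- \frac{1464}{959} \approx -1.5266$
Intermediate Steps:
$U{\left(Q \right)} = - \frac{97}{4} + Q^{2} + Q \left(38 - Q\right)$ ($U{\left(Q \right)} = - \frac{1}{4} - \left(24 - Q^{2} - \left(38 - Q\right) Q\right) = - \frac{1}{4} - \left(24 - Q^{2} - Q \left(38 - Q\right)\right) = - \frac{1}{4} + \left(-24 + Q^{2} + Q \left(38 - Q\right)\right) = - \frac{97}{4} + Q^{2} + Q \left(38 - Q\right)$)
$\frac{5490}{U{\left(-94 \right)}} = \frac{5490}{- \frac{97}{4} + 38 \left(-94\right)} = \frac{5490}{- \frac{97}{4} - 3572} = \frac{5490}{- \frac{14385}{4}} = 5490 \left(- \frac{4}{14385}\right) = - \frac{1464}{959}$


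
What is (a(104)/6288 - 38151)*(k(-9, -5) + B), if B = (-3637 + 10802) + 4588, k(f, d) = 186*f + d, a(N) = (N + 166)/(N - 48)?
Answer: -11277872431191/29344 ≈ -3.8433e+8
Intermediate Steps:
a(N) = (166 + N)/(-48 + N)
k(f, d) = d + 186*f
B = 11753 (B = 7165 + 4588 = 11753)
(a(104)/6288 - 38151)*(k(-9, -5) + B) = (((166 + 104)/(-48 + 104))/6288 - 38151)*((-5 + 186*(-9)) + 11753) = ((270/56)*(1/6288) - 38151)*((-5 - 1674) + 11753) = (((1/56)*270)*(1/6288) - 38151)*(-1679 + 11753) = ((135/28)*(1/6288) - 38151)*10074 = (45/58688 - 38151)*10074 = -2239005843/58688*10074 = -11277872431191/29344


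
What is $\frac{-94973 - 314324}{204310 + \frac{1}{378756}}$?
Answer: $- \frac{155023694532}{77383638361} \approx -2.0033$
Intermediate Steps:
$\frac{-94973 - 314324}{204310 + \frac{1}{378756}} = - \frac{409297}{204310 + \frac{1}{378756}} = - \frac{409297}{\frac{77383638361}{378756}} = \left(-409297\right) \frac{378756}{77383638361} = - \frac{155023694532}{77383638361}$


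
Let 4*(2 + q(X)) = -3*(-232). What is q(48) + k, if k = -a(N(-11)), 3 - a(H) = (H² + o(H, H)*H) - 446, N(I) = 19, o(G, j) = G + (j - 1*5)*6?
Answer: 2041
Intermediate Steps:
o(G, j) = -30 + G + 6*j (o(G, j) = G + (j - 5)*6 = G + (-5 + j)*6 = G + (-30 + 6*j) = -30 + G + 6*j)
a(H) = 449 - H² - H*(-30 + 7*H) (a(H) = 3 - ((H² + (-30 + H + 6*H)*H) - 446) = 3 - ((H² + (-30 + 7*H)*H) - 446) = 3 - ((H² + H*(-30 + 7*H)) - 446) = 3 - (-446 + H² + H*(-30 + 7*H)) = 3 + (446 - H² - H*(-30 + 7*H)) = 449 - H² - H*(-30 + 7*H))
q(X) = 172 (q(X) = -2 + (-3*(-232))/4 = -2 + (¼)*696 = -2 + 174 = 172)
k = 1869 (k = -(449 - 8*19² + 30*19) = -(449 - 8*361 + 570) = -(449 - 2888 + 570) = -1*(-1869) = 1869)
q(48) + k = 172 + 1869 = 2041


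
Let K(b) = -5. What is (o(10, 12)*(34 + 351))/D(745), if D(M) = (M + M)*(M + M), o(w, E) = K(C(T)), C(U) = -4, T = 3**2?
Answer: -77/88804 ≈ -0.00086708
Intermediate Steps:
T = 9
o(w, E) = -5
D(M) = 4*M**2 (D(M) = (2*M)*(2*M) = 4*M**2)
(o(10, 12)*(34 + 351))/D(745) = (-5*(34 + 351))/((4*745**2)) = (-5*385)/((4*555025)) = -1925/2220100 = -1925*1/2220100 = -77/88804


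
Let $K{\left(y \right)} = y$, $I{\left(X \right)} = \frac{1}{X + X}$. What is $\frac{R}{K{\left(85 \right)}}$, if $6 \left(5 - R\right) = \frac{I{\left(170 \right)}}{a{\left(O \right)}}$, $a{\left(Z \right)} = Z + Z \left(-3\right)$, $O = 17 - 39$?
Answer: $\frac{448799}{7629600} \approx 0.058823$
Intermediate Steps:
$I{\left(X \right)} = \frac{1}{2 X}$
$O = -22$ ($O = 17 - 39 = -22$)
$a{\left(Z \right)} = - 2 Z$ ($a{\left(Z \right)} = Z - 3 Z = - 2 Z$)
$R = \frac{448799}{89760}$ ($R = 5 - \frac{\frac{1}{2 \cdot 170} \frac{1}{\left(-2\right) \left(-22\right)}}{6} = 5 - \frac{\frac{1}{2} \cdot \frac{1}{170} \cdot \frac{1}{44}}{6} = 5 - \frac{\frac{1}{340} \cdot \frac{1}{44}}{6} = 5 - \frac{1}{89760} = \frac{448799}{89760} \approx 5.0$)
$\frac{R}{K{\left(85 \right)}} = \frac{448799}{89760 \cdot 85} = \frac{448799}{89760} \cdot \frac{1}{85} = \frac{448799}{7629600}$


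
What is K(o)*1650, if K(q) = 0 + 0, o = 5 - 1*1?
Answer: 0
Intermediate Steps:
o = 4 (o = 5 - 1 = 4)
K(q) = 0
K(o)*1650 = 0*1650 = 0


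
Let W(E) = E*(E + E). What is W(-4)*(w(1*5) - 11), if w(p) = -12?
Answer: -736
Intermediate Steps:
W(E) = 2*E² (W(E) = E*(2*E) = 2*E²)
W(-4)*(w(1*5) - 11) = (2*(-4)²)*(-12 - 11) = (2*16)*(-23) = 32*(-23) = -736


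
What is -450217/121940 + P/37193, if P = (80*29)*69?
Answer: 213479563/348870340 ≈ 0.61192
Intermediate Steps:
P = 160080 (P = 2320*69 = 160080)
-450217/121940 + P/37193 = -450217/121940 + 160080/37193 = 213479563/348870340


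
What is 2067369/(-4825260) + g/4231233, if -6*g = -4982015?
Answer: -1580311217609/6805599781860 ≈ -0.23221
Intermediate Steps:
g = 4982015/6 (g = -1/6*(-4982015) = 4982015/6 ≈ 8.3034e+5)
2067369/(-4825260) + g/4231233 = 2067369/(-4825260) + (4982015/6)/4231233 = 2067369*(-1/4825260) + (4982015/6)*(1/4231233) = -689123/1608420 + 4982015/25387398 = -1580311217609/6805599781860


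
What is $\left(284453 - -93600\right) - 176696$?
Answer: $201357$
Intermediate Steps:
$\left(284453 - -93600\right) - 176696 = \left(284453 + \left(-41373 + 134973\right)\right) - 176696 = \left(284453 + 93600\right) - 176696 = 378053 - 176696 = 201357$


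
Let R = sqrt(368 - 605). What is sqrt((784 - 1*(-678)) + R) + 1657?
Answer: 1657 + sqrt(1462 + I*sqrt(237)) ≈ 1695.2 + 0.20131*I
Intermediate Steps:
R = I*sqrt(237) (R = sqrt(-237) = I*sqrt(237) ≈ 15.395*I)
sqrt((784 - 1*(-678)) + R) + 1657 = sqrt((784 - 1*(-678)) + I*sqrt(237)) + 1657 = sqrt((784 + 678) + I*sqrt(237)) + 1657 = sqrt(1462 + I*sqrt(237)) + 1657 = 1657 + sqrt(1462 + I*sqrt(237))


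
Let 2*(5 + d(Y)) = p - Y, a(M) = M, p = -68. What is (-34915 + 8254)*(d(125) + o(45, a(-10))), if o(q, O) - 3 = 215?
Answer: -6212013/2 ≈ -3.1060e+6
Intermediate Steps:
o(q, O) = 218 (o(q, O) = 3 + 215 = 218)
d(Y) = -39 - Y/2 (d(Y) = -5 + (-68 - Y)/2 = -5 + (-34 - Y/2) = -39 - Y/2)
(-34915 + 8254)*(d(125) + o(45, a(-10))) = (-34915 + 8254)*((-39 - ½*125) + 218) = -26661*((-39 - 125/2) + 218) = -26661*(-203/2 + 218) = -26661*233/2 = -6212013/2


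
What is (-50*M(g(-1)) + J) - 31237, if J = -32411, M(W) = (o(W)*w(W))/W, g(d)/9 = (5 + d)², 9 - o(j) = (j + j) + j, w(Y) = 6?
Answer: -251067/4 ≈ -62767.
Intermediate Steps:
o(j) = 9 - 3*j (o(j) = 9 - ((j + j) + j) = 9 - (2*j + j) = 9 - 3*j)
g(d) = 9*(5 + d)²
M(W) = (54 - 18*W)/W (M(W) = ((9 - 3*W)*6)/W = (54 - 18*W)/W)
(-50*M(g(-1)) + J) - 31237 = (-50*(-18 + 54/((9*(5 - 1)²))) - 32411) - 31237 = (-50*(-18 + 54/((9*4²))) - 32411) - 31237 = (-50*(-18 + 54/((9*16))) - 32411) - 31237 = (-50*(-18 + 54/144) - 32411) - 31237 = (-50*(-18 + 54*(1/144)) - 32411) - 31237 = (-50*(-18 + 3/8) - 32411) - 31237 = (-50*(-141/8) - 32411) - 31237 = (3525/4 - 32411) - 31237 = -126119/4 - 31237 = -251067/4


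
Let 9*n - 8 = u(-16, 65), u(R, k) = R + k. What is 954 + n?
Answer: 2881/3 ≈ 960.33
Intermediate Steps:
n = 19/3 (n = 8/9 + (-16 + 65)/9 = 8/9 + (⅑)*49 = 8/9 + 49/9 = 19/3 ≈ 6.3333)
954 + n = 954 + 19/3 = 2881/3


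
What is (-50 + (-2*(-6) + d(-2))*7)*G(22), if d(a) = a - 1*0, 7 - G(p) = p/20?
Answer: 118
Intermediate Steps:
G(p) = 7 - p/20
d(a) = a (d(a) = a + 0 = a)
(-50 + (-2*(-6) + d(-2))*7)*G(22) = (-50 + (-2*(-6) - 2)*7)*(7 - 1/20*22) = (-50 + (12 - 2)*7)*(7 - 11/10) = (-50 + 10*7)*(59/10) = (-50 + 70)*(59/10) = 20*(59/10) = 118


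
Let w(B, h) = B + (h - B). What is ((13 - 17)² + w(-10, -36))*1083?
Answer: -21660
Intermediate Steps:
w(B, h) = h
((13 - 17)² + w(-10, -36))*1083 = ((13 - 17)² - 36)*1083 = ((-4)² - 36)*1083 = (16 - 36)*1083 = -20*1083 = -21660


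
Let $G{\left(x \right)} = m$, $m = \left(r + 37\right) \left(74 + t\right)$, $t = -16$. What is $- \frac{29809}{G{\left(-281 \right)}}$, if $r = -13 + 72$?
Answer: $- \frac{29809}{5568} \approx -5.3536$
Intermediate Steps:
$r = 59$
$m = 5568$ ($m = \left(59 + 37\right) \left(74 - 16\right) = 96 \cdot 58 = 5568$)
$G{\left(x \right)} = 5568$
$- \frac{29809}{G{\left(-281 \right)}} = - \frac{29809}{5568}$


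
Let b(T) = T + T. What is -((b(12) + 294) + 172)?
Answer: -490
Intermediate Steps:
b(T) = 2*T
-((b(12) + 294) + 172) = -((2*12 + 294) + 172) = -((24 + 294) + 172) = -(318 + 172) = -1*490 = -490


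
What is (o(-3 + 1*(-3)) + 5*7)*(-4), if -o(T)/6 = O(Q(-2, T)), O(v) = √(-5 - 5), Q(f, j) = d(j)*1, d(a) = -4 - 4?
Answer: -140 + 24*I*√10 ≈ -140.0 + 75.895*I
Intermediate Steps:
d(a) = -8
Q(f, j) = -8 (Q(f, j) = -8*1 = -8)
O(v) = I*√10 (O(v) = √(-10) = I*√10)
o(T) = -6*I*√10
(o(-3 + 1*(-3)) + 5*7)*(-4) = (-6*I*√10 + 5*7)*(-4) = (-6*I*√10 + 35)*(-4) = (35 - 6*I*√10)*(-4) = -140 + 24*I*√10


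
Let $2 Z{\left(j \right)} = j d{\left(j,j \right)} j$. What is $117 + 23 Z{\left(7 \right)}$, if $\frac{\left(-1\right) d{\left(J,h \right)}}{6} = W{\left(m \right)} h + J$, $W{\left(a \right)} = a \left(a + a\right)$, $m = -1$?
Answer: $-70884$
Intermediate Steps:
$W{\left(a \right)} = 2 a^{2}$ ($W{\left(a \right)} = a 2 a = 2 a^{2}$)
$d{\left(J,h \right)} = - 12 h - 6 J$ ($d{\left(J,h \right)} = - 6 \left(2 \left(-1\right)^{2} h + J\right) = - 6 \left(2 \cdot 1 h + J\right) = - 6 \left(2 h + J\right) = - 6 \left(J + 2 h\right) = - 12 h - 6 J$)
$Z{\left(j \right)} = - 9 j^{3}$ ($Z{\left(j \right)} = \frac{j \left(- 12 j - 6 j\right) j}{2} = \frac{j \left(- 18 j\right) j}{2} = \frac{- 18 j^{2} j}{2} = \frac{\left(-18\right) j^{3}}{2} = - 9 j^{3}$)
$117 + 23 Z{\left(7 \right)} = 117 + 23 \left(- 9 \cdot 7^{3}\right) = 117 + 23 \left(\left(-9\right) 343\right) = 117 + 23 \left(-3087\right) = 117 - 71001 = -70884$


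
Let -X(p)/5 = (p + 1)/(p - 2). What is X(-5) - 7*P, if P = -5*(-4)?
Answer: -1000/7 ≈ -142.86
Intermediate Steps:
P = 20
X(p) = -5*(1 + p)/(-2 + p) (X(p) = -5*(p + 1)/(p - 2) = -5*(1 + p)/(-2 + p))
X(-5) - 7*P = 5*(-1 - 1*(-5))/(-2 - 5) - 7*20 = 5*(-1 + 5)/(-7) - 140 = 5*(-⅐)*4 - 140 = -20/7 - 140 = -1000/7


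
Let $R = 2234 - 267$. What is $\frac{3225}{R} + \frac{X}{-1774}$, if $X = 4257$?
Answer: $- \frac{2652369}{3489458} \approx -0.76011$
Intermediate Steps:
$R = 1967$
$\frac{3225}{R} + \frac{X}{-1774} = \frac{3225}{1967} + \frac{4257}{-1774} = 3225 \cdot \frac{1}{1967} + 4257 \left(- \frac{1}{1774}\right) = \frac{3225}{1967} - \frac{4257}{1774} = - \frac{2652369}{3489458}$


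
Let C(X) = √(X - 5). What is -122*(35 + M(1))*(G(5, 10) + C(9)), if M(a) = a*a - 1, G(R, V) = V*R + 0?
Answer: -222040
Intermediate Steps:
C(X) = √(-5 + X)
G(R, V) = R*V (G(R, V) = R*V + 0 = R*V)
M(a) = -1 + a² (M(a) = a² - 1 = -1 + a²)
-122*(35 + M(1))*(G(5, 10) + C(9)) = -122*(35 + (-1 + 1²))*(5*10 + √(-5 + 9)) = -122*(35 + (-1 + 1))*(50 + √4) = -122*(35 + 0)*(50 + 2) = -4270*52 = -122*1820 = -222040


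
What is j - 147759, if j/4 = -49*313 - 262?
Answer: -210155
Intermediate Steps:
j = -62396 (j = 4*(-49*313 - 262) = 4*(-15337 - 262) = 4*(-15599) = -62396)
j - 147759 = -62396 - 147759 = -210155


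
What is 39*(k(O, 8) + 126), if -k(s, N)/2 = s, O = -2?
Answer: 5070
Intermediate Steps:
k(s, N) = -2*s
39*(k(O, 8) + 126) = 39*(-2*(-2) + 126) = 39*(4 + 126) = 39*130 = 5070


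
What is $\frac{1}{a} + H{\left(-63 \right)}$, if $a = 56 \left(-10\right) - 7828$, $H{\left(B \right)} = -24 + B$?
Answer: $- \frac{729757}{8388} \approx -87.0$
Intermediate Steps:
$a = -8388$ ($a = -560 - 7828 = -8388$)
$\frac{1}{a} + H{\left(-63 \right)} = \frac{1}{-8388} - 87 = - \frac{1}{8388} - 87 = - \frac{729757}{8388}$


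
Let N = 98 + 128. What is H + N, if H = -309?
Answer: -83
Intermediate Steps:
N = 226
H + N = -309 + 226 = -83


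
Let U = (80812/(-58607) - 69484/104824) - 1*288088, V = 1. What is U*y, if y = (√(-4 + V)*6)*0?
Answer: 0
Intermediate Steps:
U = -442464543161165/1535855042 (U = (80812*(-1/58607) - 69484*1/104824) - 288088 = (-80812/58607 - 17371/26206) - 288088 = -3135821469/1535855042 - 288088 = -442464543161165/1535855042 ≈ -2.8809e+5)
y = 0 (y = (√(-4 + 1)*6)*0 = (√(-3)*6)*0 = ((I*√3)*6)*0 = (6*I*√3)*0 = 0)
U*y = -442464543161165/1535855042*0 = 0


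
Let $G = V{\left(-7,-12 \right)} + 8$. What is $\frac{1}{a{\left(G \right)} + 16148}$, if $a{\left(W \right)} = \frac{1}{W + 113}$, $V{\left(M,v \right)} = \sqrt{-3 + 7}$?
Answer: $\frac{123}{1986205} \approx 6.1927 \cdot 10^{-5}$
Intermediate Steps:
$V{\left(M,v \right)} = 2$ ($V{\left(M,v \right)} = \sqrt{4} = 2$)
$G = 10$ ($G = 2 + 8 = 10$)
$a{\left(W \right)} = \frac{1}{113 + W}$
$\frac{1}{a{\left(G \right)} + 16148} = \frac{1}{\frac{1}{113 + 10} + 16148} = \frac{1}{\frac{1}{123} + 16148} = \frac{1}{\frac{1986205}{123}} = \frac{123}{1986205}$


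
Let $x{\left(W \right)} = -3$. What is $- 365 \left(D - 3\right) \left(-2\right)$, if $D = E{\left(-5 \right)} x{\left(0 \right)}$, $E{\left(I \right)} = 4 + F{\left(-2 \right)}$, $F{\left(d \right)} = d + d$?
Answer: $-2190$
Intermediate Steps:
$F{\left(d \right)} = 2 d$
$E{\left(I \right)} = 0$ ($E{\left(I \right)} = 4 + 2 \left(-2\right) = 4 - 4 = 0$)
$D = 0$ ($D = 0 \left(-3\right) = 0$)
$- 365 \left(D - 3\right) \left(-2\right) = - 365 \left(0 - 3\right) \left(-2\right) = - 365 \left(\left(-3\right) \left(-2\right)\right) = \left(-365\right) 6 = -2190$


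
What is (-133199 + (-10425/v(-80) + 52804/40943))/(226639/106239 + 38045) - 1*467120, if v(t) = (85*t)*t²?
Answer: -19225078885977183687073913/41156308450672844800 ≈ -4.6712e+5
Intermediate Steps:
v(t) = 85*t³
(-133199 + (-10425/v(-80) + 52804/40943))/(226639/106239 + 38045) - 1*467120 = (-133199 + (-10425/(85*(-80)³) + 52804/40943))/(226639/106239 + 38045) - 1*467120 = (-133199 + (-10425/(85*(-512000)) + 52804*(1/40943)))/(226639*(1/106239) + 38045) - 467120 = (-133199 + (-10425/(-43520000) + 52804/40943))/(32377/15177 + 38045) - 467120 = (-133199 + (-10425*(-1/43520000) + 52804/40943))/(577441342/15177) - 467120 = (-133199 + (417/1740800 + 52804/40943))*(15177/577441342) - 467120 = (-133199 + 91938276431/71273574400)*(15177/577441342) - 467120 = -9493476898229169/71273574400*15177/577441342 - 467120 = -144082498884424097913/41156308450672844800 - 467120 = -19225078885977183687073913/41156308450672844800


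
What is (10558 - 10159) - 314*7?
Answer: -1799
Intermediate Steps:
(10558 - 10159) - 314*7 = 399 - 2198 = -1799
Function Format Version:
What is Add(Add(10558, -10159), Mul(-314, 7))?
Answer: -1799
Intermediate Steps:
Add(Add(10558, -10159), Mul(-314, 7)) = Add(399, -2198) = -1799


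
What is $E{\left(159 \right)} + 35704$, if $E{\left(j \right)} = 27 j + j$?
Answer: $40156$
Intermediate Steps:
$E{\left(j \right)} = 28 j$
$E{\left(159 \right)} + 35704 = 28 \cdot 159 + 35704 = 4452 + 35704 = 40156$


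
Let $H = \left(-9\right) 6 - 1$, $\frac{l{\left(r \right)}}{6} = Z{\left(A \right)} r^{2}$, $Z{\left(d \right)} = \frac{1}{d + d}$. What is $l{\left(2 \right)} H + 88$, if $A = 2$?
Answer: $-242$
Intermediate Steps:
$Z{\left(d \right)} = \frac{1}{2 d}$
$l{\left(r \right)} = \frac{3 r^{2}}{2}$ ($l{\left(r \right)} = 6 \frac{1}{2 \cdot 2} r^{2} = 6 \cdot \frac{1}{2} \cdot \frac{1}{2} r^{2} = 6 \frac{r^{2}}{4} = \frac{3 r^{2}}{2}$)
$H = -55$ ($H = -54 - 1 = -55$)
$l{\left(2 \right)} H + 88 = \frac{3 \cdot 2^{2}}{2} \left(-55\right) + 88 = \frac{3}{2} \cdot 4 \left(-55\right) + 88 = 6 \left(-55\right) + 88 = -330 + 88 = -242$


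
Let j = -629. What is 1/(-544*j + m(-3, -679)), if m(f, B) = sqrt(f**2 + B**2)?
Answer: 171088/58541976963 - 5*sqrt(18442)/117083953926 ≈ 2.9167e-6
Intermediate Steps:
m(f, B) = sqrt(B**2 + f**2)
1/(-544*j + m(-3, -679)) = 1/(-544*(-629) + sqrt((-679)**2 + (-3)**2)) = 1/(342176 + sqrt(461041 + 9)) = 1/(342176 + sqrt(461050)) = 1/(342176 + 5*sqrt(18442))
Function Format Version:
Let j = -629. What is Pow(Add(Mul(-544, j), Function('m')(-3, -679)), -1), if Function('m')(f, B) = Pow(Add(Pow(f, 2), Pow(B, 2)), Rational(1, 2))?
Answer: Add(Rational(171088, 58541976963), Mul(Rational(-5, 117083953926), Pow(18442, Rational(1, 2)))) ≈ 2.9167e-6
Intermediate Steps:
Function('m')(f, B) = Pow(Add(Pow(B, 2), Pow(f, 2)), Rational(1, 2))
Pow(Add(Mul(-544, j), Function('m')(-3, -679)), -1) = Pow(Add(Mul(-544, -629), Pow(Add(Pow(-679, 2), Pow(-3, 2)), Rational(1, 2))), -1) = Pow(Add(342176, Pow(Add(461041, 9), Rational(1, 2))), -1) = Pow(Add(342176, Pow(461050, Rational(1, 2))), -1) = Pow(Add(342176, Mul(5, Pow(18442, Rational(1, 2)))), -1)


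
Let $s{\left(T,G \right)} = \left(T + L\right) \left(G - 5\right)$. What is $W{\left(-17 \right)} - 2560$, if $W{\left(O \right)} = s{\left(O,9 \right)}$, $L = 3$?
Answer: $-2616$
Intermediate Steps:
$s{\left(T,G \right)} = \left(-5 + G\right) \left(3 + T\right)$ ($s{\left(T,G \right)} = \left(T + 3\right) \left(G - 5\right) = \left(3 + T\right) \left(-5 + G\right) = \left(-5 + G\right) \left(3 + T\right)$)
$W{\left(O \right)} = 12 + 4 O$ ($W{\left(O \right)} = -15 - 5 O + 3 \cdot 9 + 9 O = -15 - 5 O + 27 + 9 O = 12 + 4 O$)
$W{\left(-17 \right)} - 2560 = \left(12 + 4 \left(-17\right)\right) - 2560 = \left(12 - 68\right) - 2560 = -56 - 2560 = -2616$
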